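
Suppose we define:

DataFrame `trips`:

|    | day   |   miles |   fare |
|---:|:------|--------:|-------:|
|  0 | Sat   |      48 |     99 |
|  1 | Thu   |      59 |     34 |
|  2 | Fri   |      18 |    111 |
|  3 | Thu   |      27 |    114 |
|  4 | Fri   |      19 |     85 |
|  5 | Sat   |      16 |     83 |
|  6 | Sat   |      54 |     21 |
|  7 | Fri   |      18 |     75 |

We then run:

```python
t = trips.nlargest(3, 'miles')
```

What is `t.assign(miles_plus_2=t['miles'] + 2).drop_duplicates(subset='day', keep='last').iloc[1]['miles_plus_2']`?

50

take 3 rows with largest miles:
   day  miles  fare
1  Thu     59    34
6  Sat     54    21
0  Sat     48    99
add column miles_plus_2 = t['miles'] + 2:
   day  miles  fare  miles_plus_2
1  Thu     59    34            61
6  Sat     54    21            56
0  Sat     48    99            50
drop duplicate day (keep=last):
   day  miles  fare  miles_plus_2
1  Thu     59    34            61
0  Sat     48    99            50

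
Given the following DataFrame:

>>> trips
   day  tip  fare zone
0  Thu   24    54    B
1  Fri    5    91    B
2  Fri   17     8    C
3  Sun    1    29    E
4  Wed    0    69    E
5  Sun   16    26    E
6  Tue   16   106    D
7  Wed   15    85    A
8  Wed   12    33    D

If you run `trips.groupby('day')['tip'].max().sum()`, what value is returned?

88

group by day, max of tip:
day
Fri    17
Sun    16
Thu    24
Tue    16
Wed    15
Name: tip, dtype: int64
The sum of the resulting series is 88.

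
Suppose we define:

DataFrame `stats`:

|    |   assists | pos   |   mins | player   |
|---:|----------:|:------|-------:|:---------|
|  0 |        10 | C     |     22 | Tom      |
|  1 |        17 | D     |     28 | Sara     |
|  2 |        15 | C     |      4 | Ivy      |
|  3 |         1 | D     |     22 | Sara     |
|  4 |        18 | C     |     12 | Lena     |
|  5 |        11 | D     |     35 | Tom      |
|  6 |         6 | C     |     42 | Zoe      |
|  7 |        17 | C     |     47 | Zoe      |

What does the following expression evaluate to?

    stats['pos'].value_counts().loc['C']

5

value_counts of pos:
pos
C    5
D    3
Name: count, dtype: int64
Taking the value at index 'C' gives 5.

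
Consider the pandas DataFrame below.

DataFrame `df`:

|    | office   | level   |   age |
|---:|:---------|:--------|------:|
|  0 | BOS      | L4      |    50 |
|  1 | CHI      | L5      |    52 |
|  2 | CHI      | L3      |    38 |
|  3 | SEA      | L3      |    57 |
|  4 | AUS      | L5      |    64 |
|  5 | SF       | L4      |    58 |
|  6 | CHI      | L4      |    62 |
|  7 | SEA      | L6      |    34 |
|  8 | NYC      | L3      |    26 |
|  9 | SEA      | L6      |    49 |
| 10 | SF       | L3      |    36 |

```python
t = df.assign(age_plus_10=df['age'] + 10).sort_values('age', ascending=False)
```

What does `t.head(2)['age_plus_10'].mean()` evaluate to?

add column age_plus_10 = df['age'] + 10:
   office level  age  age_plus_10
0     BOS    L4   50           60
1     CHI    L5   52           62
2     CHI    L3   38           48
3     SEA    L3   57           67
4     AUS    L5   64           74
5      SF    L4   58           68
6     CHI    L4   62           72
7     SEA    L6   34           44
8     NYC    L3   26           36
9     SEA    L6   49           59
10     SF    L3   36           46
sort by age descending:
   office level  age  age_plus_10
4     AUS    L5   64           74
6     CHI    L4   62           72
5      SF    L4   58           68
3     SEA    L3   57           67
1     CHI    L5   52           62
0     BOS    L4   50           60
9     SEA    L6   49           59
2     CHI    L3   38           48
10     SF    L3   36           46
7     SEA    L6   34           44
8     NYC    L3   26           36
take first 2 rows:
  office level  age  age_plus_10
4    AUS    L5   64           74
6    CHI    L4   62           72
mean of column 'age_plus_10' → 73.0

73.0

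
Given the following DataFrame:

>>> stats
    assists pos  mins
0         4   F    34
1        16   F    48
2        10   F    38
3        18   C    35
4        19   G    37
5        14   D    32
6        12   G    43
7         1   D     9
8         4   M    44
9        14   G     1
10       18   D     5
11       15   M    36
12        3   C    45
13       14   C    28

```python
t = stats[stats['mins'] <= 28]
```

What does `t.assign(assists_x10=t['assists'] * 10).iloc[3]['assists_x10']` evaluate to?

filter rows where mins <= 28:
    assists pos  mins
7         1   D     9
9        14   G     1
10       18   D     5
13       14   C    28
add column assists_x10 = t['assists'] * 10:
    assists pos  mins  assists_x10
7         1   D     9           10
9        14   G     1          140
10       18   D     5          180
13       14   C    28          140
The value at position 3, column 'assists_x10' is 140.

140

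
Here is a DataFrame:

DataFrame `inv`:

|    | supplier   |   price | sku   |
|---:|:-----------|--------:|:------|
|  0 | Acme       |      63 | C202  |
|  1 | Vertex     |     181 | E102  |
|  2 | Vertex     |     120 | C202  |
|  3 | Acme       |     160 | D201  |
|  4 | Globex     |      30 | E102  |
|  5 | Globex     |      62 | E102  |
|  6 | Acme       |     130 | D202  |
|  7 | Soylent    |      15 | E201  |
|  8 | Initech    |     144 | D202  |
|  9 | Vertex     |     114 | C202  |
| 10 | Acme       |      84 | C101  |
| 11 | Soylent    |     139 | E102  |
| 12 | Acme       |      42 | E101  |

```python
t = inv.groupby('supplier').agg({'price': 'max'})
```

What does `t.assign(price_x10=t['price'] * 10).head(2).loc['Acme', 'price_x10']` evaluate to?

1600

group by supplier, max of price:
          price
supplier       
Acme        160
Globex       62
Initech     144
Soylent     139
Vertex      181
add column price_x10 = t['price'] * 10:
          price  price_x10
supplier                  
Acme        160       1600
Globex       62        620
Initech     144       1440
Soylent     139       1390
Vertex      181       1810
take first 2 rows:
          price  price_x10
supplier                  
Acme        160       1600
Globex       62        620
Finally, value at row 'Acme', column 'price_x10' = 1600.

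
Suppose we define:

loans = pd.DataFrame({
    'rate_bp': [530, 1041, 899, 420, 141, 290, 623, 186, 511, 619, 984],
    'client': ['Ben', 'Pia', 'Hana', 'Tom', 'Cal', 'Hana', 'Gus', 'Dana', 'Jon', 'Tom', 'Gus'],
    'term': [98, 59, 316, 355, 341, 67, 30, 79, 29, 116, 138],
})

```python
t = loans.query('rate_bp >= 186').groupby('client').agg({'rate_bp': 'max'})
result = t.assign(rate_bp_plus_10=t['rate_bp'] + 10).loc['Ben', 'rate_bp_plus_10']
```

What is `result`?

540

filter rows where rate_bp >= 186:
    rate_bp client  term
0       530    Ben    98
1      1041    Pia    59
2       899   Hana   316
3       420    Tom   355
5       290   Hana    67
6       623    Gus    30
7       186   Dana    79
8       511    Jon    29
9       619    Tom   116
10      984    Gus   138
group by client, max of rate_bp:
        rate_bp
client         
Ben         530
Dana        186
Gus         984
Hana        899
Jon         511
Pia        1041
Tom         619
add column rate_bp_plus_10 = t['rate_bp'] + 10:
        rate_bp  rate_bp_plus_10
client                          
Ben         530              540
Dana        186              196
Gus         984              994
Hana        899              909
Jon         511              521
Pia        1041             1051
Tom         619              629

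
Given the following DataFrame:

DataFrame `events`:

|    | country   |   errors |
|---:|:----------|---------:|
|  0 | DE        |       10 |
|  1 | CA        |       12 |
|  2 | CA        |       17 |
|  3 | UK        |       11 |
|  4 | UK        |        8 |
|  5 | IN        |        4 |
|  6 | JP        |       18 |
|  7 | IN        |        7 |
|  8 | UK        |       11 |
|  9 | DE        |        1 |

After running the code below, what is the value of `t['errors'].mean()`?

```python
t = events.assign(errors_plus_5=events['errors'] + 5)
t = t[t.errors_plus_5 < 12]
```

add column errors_plus_5 = events['errors'] + 5:
  country  errors  errors_plus_5
0      DE      10             15
1      CA      12             17
2      CA      17             22
3      UK      11             16
4      UK       8             13
5      IN       4              9
6      JP      18             23
7      IN       7             12
8      UK      11             16
9      DE       1              6
filter rows where errors_plus_5 < 12:
  country  errors  errors_plus_5
5      IN       4              9
9      DE       1              6
Reading off the mean of column 'errors', we get 2.5.

2.5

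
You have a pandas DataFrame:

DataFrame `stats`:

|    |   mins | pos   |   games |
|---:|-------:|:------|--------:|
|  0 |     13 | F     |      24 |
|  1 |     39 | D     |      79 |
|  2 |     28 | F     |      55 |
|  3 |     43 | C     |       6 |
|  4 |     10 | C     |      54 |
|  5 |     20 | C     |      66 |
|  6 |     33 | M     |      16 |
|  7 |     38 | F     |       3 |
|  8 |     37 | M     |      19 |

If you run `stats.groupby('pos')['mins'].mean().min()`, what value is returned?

group by pos, mean of mins:
pos
C    24.333333
D    39.000000
F    26.333333
M    35.000000
Name: mins, dtype: float64
Then the min of the resulting series: 24.3333333333

24.3333333333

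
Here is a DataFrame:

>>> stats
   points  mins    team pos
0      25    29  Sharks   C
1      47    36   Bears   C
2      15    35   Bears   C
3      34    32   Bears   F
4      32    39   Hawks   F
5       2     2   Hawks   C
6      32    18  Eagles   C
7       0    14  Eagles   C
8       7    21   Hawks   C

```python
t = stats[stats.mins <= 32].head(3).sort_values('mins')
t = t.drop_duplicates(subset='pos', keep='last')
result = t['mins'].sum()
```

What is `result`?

filter rows where mins <= 32:
   points  mins    team pos
0      25    29  Sharks   C
3      34    32   Bears   F
5       2     2   Hawks   C
6      32    18  Eagles   C
7       0    14  Eagles   C
8       7    21   Hawks   C
take first 3 rows:
   points  mins    team pos
0      25    29  Sharks   C
3      34    32   Bears   F
5       2     2   Hawks   C
sort by mins:
   points  mins    team pos
5       2     2   Hawks   C
0      25    29  Sharks   C
3      34    32   Bears   F
drop duplicate pos (keep=last):
   points  mins    team pos
0      25    29  Sharks   C
3      34    32   Bears   F
So sum() = 61.

61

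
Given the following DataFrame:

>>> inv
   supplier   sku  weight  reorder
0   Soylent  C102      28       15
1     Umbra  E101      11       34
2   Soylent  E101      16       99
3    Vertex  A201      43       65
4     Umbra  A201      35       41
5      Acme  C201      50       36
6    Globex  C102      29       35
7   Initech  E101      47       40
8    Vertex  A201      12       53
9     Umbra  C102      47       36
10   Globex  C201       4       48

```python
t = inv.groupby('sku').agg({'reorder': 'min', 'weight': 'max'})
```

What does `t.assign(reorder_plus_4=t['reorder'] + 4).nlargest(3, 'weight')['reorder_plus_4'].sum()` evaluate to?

97

group by sku: min(reorder), max(weight):
      reorder  weight
sku                  
A201       41      43
C102       15      47
C201       36      50
E101       34      47
add column reorder_plus_4 = t['reorder'] + 4:
      reorder  weight  reorder_plus_4
sku                                  
A201       41      43              45
C102       15      47              19
C201       36      50              40
E101       34      47              38
take 3 rows with largest weight:
      reorder  weight  reorder_plus_4
sku                                  
C201       36      50              40
C102       15      47              19
E101       34      47              38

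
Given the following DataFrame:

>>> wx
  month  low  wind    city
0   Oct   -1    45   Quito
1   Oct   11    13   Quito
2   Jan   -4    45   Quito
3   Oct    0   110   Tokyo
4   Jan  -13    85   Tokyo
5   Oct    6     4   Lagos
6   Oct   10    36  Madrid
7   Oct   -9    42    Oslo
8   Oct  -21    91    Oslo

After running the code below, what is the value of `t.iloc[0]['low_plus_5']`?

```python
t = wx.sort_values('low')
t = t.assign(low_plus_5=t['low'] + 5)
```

sort by low:
  month  low  wind    city
8   Oct  -21    91    Oslo
4   Jan  -13    85   Tokyo
7   Oct   -9    42    Oslo
2   Jan   -4    45   Quito
0   Oct   -1    45   Quito
3   Oct    0   110   Tokyo
5   Oct    6     4   Lagos
6   Oct   10    36  Madrid
1   Oct   11    13   Quito
add column low_plus_5 = t['low'] + 5:
  month  low  wind    city  low_plus_5
8   Oct  -21    91    Oslo         -16
4   Jan  -13    85   Tokyo          -8
7   Oct   -9    42    Oslo          -4
2   Jan   -4    45   Quito           1
0   Oct   -1    45   Quito           4
3   Oct    0   110   Tokyo           5
5   Oct    6     4   Lagos          11
6   Oct   10    36  Madrid          15
1   Oct   11    13   Quito          16
Taking the value at position 0, column 'low_plus_5' gives -16.

-16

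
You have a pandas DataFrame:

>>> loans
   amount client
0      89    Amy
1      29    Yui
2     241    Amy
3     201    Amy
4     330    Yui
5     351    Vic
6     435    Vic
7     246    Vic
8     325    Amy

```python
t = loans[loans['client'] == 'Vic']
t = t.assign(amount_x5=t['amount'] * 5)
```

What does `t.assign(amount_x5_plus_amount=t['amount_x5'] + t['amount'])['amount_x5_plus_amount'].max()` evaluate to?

2610

filter rows where client == 'Vic':
   amount client
5     351    Vic
6     435    Vic
7     246    Vic
add column amount_x5 = t['amount'] * 5:
   amount client  amount_x5
5     351    Vic       1755
6     435    Vic       2175
7     246    Vic       1230
add column amount_x5_plus_amount = t['amount_x5'] + t['amount']:
   amount client  amount_x5  amount_x5_plus_amount
5     351    Vic       1755                   2106
6     435    Vic       2175                   2610
7     246    Vic       1230                   1476
Reading off the max of column 'amount_x5_plus_amount', we get 2610.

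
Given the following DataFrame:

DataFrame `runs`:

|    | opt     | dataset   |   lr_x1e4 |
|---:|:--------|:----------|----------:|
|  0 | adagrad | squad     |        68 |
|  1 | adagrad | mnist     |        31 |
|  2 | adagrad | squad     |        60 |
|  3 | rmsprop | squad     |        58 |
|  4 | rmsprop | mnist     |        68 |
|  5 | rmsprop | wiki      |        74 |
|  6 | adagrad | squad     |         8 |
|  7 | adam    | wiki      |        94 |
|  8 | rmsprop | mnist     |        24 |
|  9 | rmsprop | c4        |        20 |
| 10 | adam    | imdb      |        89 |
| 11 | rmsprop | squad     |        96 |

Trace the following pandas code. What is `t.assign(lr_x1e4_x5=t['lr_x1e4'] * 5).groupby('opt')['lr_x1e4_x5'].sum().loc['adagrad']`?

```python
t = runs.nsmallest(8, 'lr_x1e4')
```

835

take 8 rows with smallest lr_x1e4:
       opt dataset  lr_x1e4
6  adagrad   squad        8
9  rmsprop      c4       20
8  rmsprop   mnist       24
1  adagrad   mnist       31
3  rmsprop   squad       58
2  adagrad   squad       60
0  adagrad   squad       68
4  rmsprop   mnist       68
add column lr_x1e4_x5 = t['lr_x1e4'] * 5:
       opt dataset  lr_x1e4  lr_x1e4_x5
6  adagrad   squad        8          40
9  rmsprop      c4       20         100
8  rmsprop   mnist       24         120
1  adagrad   mnist       31         155
3  rmsprop   squad       58         290
2  adagrad   squad       60         300
0  adagrad   squad       68         340
4  rmsprop   mnist       68         340
group by opt, sum of lr_x1e4_x5:
opt
adagrad    835
rmsprop    850
Name: lr_x1e4_x5, dtype: int64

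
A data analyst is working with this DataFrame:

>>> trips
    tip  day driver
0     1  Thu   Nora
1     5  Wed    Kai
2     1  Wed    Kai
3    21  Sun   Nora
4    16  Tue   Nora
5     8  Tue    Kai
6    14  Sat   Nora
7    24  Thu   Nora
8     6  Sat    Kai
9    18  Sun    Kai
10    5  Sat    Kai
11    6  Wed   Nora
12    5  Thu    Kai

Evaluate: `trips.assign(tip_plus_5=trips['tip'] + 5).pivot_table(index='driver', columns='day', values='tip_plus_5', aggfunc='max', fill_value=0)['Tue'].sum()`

add column tip_plus_5 = trips['tip'] + 5:
    tip  day driver  tip_plus_5
0     1  Thu   Nora           6
1     5  Wed    Kai          10
2     1  Wed    Kai           6
3    21  Sun   Nora          26
4    16  Tue   Nora          21
5     8  Tue    Kai          13
6    14  Sat   Nora          19
7    24  Thu   Nora          29
8     6  Sat    Kai          11
9    18  Sun    Kai          23
10    5  Sat    Kai          10
11    6  Wed   Nora          11
12    5  Thu    Kai          10
pivot: rows=driver, cols=day, max(tip_plus_5):
day     Sat  Sun  Thu  Tue  Wed
driver                         
Kai      11   23   10   13   10
Nora     19   26   29   21   11
Hence 34.

34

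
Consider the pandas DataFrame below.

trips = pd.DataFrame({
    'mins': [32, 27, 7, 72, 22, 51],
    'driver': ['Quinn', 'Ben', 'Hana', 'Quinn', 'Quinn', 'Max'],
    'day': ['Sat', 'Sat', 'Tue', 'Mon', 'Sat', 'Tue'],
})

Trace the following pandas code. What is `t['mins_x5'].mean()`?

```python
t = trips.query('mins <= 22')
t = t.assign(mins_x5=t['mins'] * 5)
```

72.5

filter rows where mins <= 22:
   mins driver  day
2     7   Hana  Tue
4    22  Quinn  Sat
add column mins_x5 = t['mins'] * 5:
   mins driver  day  mins_x5
2     7   Hana  Tue       35
4    22  Quinn  Sat      110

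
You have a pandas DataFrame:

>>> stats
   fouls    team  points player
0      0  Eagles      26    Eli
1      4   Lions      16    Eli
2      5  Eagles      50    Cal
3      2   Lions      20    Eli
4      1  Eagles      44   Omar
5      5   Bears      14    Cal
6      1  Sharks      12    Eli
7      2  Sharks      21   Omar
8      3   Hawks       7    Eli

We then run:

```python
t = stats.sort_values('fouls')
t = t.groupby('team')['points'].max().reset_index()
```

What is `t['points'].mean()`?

22.4

sort by fouls:
   fouls    team  points player
0      0  Eagles      26    Eli
4      1  Eagles      44   Omar
6      1  Sharks      12    Eli
3      2   Lions      20    Eli
7      2  Sharks      21   Omar
8      3   Hawks       7    Eli
1      4   Lions      16    Eli
2      5  Eagles      50    Cal
5      5   Bears      14    Cal
group by team, max of points:
team
Bears     14
Eagles    50
Hawks      7
Lions     20
Sharks    21
Name: points, dtype: int64
reset_index():
     team  points
0   Bears      14
1  Eagles      50
2   Hawks       7
3   Lions      20
4  Sharks      21
Then the mean of column 'points': 22.4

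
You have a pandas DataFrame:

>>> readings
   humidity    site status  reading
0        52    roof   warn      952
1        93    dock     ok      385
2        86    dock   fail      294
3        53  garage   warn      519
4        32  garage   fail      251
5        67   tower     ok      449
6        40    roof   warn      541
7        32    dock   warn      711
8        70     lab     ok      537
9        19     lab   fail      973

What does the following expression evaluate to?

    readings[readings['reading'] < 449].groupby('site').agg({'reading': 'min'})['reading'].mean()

272.5

filter rows where reading < 449:
   humidity    site status  reading
1        93    dock     ok      385
2        86    dock   fail      294
4        32  garage   fail      251
group by site, min of reading:
        reading
site           
dock        294
garage      251
Reading off the mean of column 'reading', we get 272.5.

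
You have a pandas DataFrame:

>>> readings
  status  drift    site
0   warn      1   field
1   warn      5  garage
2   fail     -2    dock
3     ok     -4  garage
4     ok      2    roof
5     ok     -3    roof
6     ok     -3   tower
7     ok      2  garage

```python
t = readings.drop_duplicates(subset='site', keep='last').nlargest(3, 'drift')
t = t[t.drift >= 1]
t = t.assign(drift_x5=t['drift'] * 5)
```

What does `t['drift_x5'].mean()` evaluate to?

7.5

drop duplicate site (keep=last):
  status  drift    site
0   warn      1   field
2   fail     -2    dock
5     ok     -3    roof
6     ok     -3   tower
7     ok      2  garage
take 3 rows with largest drift:
  status  drift    site
7     ok      2  garage
0   warn      1   field
2   fail     -2    dock
filter rows where drift >= 1:
  status  drift    site
7     ok      2  garage
0   warn      1   field
add column drift_x5 = t['drift'] * 5:
  status  drift    site  drift_x5
7     ok      2  garage        10
0   warn      1   field         5
Taking the mean of column 'drift_x5' gives 7.5.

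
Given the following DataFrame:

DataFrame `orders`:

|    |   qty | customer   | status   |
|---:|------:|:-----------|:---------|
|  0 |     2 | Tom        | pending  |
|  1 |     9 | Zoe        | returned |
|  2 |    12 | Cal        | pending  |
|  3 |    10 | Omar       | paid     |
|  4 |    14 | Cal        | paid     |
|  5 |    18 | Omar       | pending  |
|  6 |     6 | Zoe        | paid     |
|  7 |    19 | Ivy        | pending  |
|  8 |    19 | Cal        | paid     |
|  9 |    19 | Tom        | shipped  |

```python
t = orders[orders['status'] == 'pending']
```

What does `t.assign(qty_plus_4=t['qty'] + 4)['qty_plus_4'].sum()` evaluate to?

67

filter rows where status == 'pending':
   qty customer   status
0    2      Tom  pending
2   12      Cal  pending
5   18     Omar  pending
7   19      Ivy  pending
add column qty_plus_4 = t['qty'] + 4:
   qty customer   status  qty_plus_4
0    2      Tom  pending           6
2   12      Cal  pending          16
5   18     Omar  pending          22
7   19      Ivy  pending          23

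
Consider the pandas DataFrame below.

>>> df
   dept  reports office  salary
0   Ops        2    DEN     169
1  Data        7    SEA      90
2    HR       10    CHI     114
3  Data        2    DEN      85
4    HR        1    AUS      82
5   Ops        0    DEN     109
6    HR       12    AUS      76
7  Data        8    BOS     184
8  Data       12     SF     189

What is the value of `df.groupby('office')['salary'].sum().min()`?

group by office, sum of salary:
office
AUS    158
BOS    184
CHI    114
DEN    363
SEA     90
SF     189
Name: salary, dtype: int64
So min() = 90.

90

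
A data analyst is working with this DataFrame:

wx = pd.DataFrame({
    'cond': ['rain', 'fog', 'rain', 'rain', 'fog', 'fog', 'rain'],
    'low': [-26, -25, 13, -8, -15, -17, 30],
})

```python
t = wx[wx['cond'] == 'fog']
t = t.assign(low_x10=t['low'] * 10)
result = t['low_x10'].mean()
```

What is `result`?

filter rows where cond == 'fog':
  cond  low
1  fog  -25
4  fog  -15
5  fog  -17
add column low_x10 = t['low'] * 10:
  cond  low  low_x10
1  fog  -25     -250
4  fog  -15     -150
5  fog  -17     -170
So mean() = -190.0.

-190.0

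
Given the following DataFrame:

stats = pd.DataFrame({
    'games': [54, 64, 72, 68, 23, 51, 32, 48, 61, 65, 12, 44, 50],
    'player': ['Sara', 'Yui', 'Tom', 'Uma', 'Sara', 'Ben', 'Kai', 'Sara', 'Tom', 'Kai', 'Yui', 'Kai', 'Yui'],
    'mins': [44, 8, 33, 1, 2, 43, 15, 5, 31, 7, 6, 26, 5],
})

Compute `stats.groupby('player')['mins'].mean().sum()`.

group by player, mean of mins:
player
Ben     43.000000
Kai     16.000000
Sara    17.000000
Tom     32.000000
Uma      1.000000
Yui      6.333333
Name: mins, dtype: float64
So sum() = 115.333333333.

115.333333333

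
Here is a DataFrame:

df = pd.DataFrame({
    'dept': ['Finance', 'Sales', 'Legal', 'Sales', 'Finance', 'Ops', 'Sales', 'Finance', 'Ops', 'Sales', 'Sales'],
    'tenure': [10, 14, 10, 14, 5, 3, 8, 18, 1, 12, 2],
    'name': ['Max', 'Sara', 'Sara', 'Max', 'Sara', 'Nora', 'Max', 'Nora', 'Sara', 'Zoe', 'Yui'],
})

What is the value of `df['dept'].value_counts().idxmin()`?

value_counts of dept:
dept
Sales      5
Finance    3
Ops        2
Legal      1
Name: count, dtype: int64
The label with the smallest value is Legal.

Legal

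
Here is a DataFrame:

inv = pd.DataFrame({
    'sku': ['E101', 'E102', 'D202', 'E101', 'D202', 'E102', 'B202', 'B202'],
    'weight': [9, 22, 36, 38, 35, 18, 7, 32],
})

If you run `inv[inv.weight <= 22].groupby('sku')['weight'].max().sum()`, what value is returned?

filter rows where weight <= 22:
    sku  weight
0  E101       9
1  E102      22
5  E102      18
6  B202       7
group by sku, max of weight:
sku
B202     7
E101     9
E102    22
Name: weight, dtype: int64
The sum of the resulting series is 38.

38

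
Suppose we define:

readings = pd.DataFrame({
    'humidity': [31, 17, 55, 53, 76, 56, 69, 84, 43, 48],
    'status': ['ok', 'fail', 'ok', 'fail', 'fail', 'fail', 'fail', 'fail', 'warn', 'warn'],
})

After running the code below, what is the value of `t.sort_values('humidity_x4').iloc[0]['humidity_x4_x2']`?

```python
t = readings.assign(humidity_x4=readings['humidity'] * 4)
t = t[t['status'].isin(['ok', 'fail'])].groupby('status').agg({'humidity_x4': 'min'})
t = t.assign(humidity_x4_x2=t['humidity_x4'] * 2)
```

136

add column humidity_x4 = readings['humidity'] * 4:
   humidity status  humidity_x4
0        31     ok          124
1        17   fail           68
2        55     ok          220
3        53   fail          212
4        76   fail          304
5        56   fail          224
6        69   fail          276
7        84   fail          336
8        43   warn          172
9        48   warn          192
filter rows where status in ['ok', 'fail']:
   humidity status  humidity_x4
0        31     ok          124
1        17   fail           68
2        55     ok          220
3        53   fail          212
4        76   fail          304
5        56   fail          224
6        69   fail          276
7        84   fail          336
group by status, min of humidity_x4:
        humidity_x4
status             
fail             68
ok              124
add column humidity_x4_x2 = t['humidity_x4'] * 2:
        humidity_x4  humidity_x4_x2
status                             
fail             68             136
ok              124             248
sort by humidity_x4:
        humidity_x4  humidity_x4_x2
status                             
fail             68             136
ok              124             248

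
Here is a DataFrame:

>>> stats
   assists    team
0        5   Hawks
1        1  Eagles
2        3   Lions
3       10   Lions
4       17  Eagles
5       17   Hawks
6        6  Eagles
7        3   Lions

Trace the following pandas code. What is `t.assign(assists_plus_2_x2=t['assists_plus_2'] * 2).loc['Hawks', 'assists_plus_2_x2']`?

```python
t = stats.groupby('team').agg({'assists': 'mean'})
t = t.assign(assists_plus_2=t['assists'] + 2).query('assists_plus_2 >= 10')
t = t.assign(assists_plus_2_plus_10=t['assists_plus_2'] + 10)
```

26.0

group by team, mean of assists:
          assists
team             
Eagles   8.000000
Hawks   11.000000
Lions    5.333333
add column assists_plus_2 = t['assists'] + 2:
          assists  assists_plus_2
team                             
Eagles   8.000000       10.000000
Hawks   11.000000       13.000000
Lions    5.333333        7.333333
filter rows where assists_plus_2 >= 10:
        assists  assists_plus_2
team                           
Eagles      8.0            10.0
Hawks      11.0            13.0
add column assists_plus_2_plus_10 = t['assists_plus_2'] + 10:
        assists  assists_plus_2  assists_plus_2_plus_10
team                                                   
Eagles      8.0            10.0                    20.0
Hawks      11.0            13.0                    23.0
add column assists_plus_2_x2 = t['assists_plus_2'] * 2:
        assists  assists_plus_2  assists_plus_2_plus_10  assists_plus_2_x2
team                                                                      
Eagles      8.0            10.0                    20.0               20.0
Hawks      11.0            13.0                    23.0               26.0
Taking the value at row 'Hawks', column 'assists_plus_2_x2' gives 26.0.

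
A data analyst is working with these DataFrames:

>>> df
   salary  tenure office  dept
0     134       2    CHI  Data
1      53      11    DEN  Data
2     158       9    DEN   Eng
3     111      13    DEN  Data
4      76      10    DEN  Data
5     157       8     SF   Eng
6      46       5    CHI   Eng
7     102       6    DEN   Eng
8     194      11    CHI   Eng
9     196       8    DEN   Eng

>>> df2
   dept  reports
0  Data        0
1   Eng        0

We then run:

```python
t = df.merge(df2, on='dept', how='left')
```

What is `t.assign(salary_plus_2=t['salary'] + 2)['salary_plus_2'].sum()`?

1247

merge on 'dept' (how='left') → 10 rows:
   salary  tenure office  dept  reports
0     134       2    CHI  Data        0
1      53      11    DEN  Data        0
2     158       9    DEN   Eng        0
3     111      13    DEN  Data        0
4      76      10    DEN  Data        0
5     157       8     SF   Eng        0
6      46       5    CHI   Eng        0
7     102       6    DEN   Eng        0
8     194      11    CHI   Eng        0
9     196       8    DEN   Eng        0
add column salary_plus_2 = t['salary'] + 2:
   salary  tenure office  dept  reports  salary_plus_2
0     134       2    CHI  Data        0            136
1      53      11    DEN  Data        0             55
2     158       9    DEN   Eng        0            160
3     111      13    DEN  Data        0            113
4      76      10    DEN  Data        0             78
5     157       8     SF   Eng        0            159
6      46       5    CHI   Eng        0             48
7     102       6    DEN   Eng        0            104
8     194      11    CHI   Eng        0            196
9     196       8    DEN   Eng        0            198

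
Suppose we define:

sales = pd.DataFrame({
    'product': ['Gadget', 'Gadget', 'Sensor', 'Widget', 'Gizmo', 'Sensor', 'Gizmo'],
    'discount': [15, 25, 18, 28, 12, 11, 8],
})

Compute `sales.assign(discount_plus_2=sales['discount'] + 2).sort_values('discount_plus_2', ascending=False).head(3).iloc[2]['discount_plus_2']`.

20

add column discount_plus_2 = sales['discount'] + 2:
  product  discount  discount_plus_2
0  Gadget        15               17
1  Gadget        25               27
2  Sensor        18               20
3  Widget        28               30
4   Gizmo        12               14
5  Sensor        11               13
6   Gizmo         8               10
sort by discount_plus_2 descending:
  product  discount  discount_plus_2
3  Widget        28               30
1  Gadget        25               27
2  Sensor        18               20
0  Gadget        15               17
4   Gizmo        12               14
5  Sensor        11               13
6   Gizmo         8               10
take first 3 rows:
  product  discount  discount_plus_2
3  Widget        28               30
1  Gadget        25               27
2  Sensor        18               20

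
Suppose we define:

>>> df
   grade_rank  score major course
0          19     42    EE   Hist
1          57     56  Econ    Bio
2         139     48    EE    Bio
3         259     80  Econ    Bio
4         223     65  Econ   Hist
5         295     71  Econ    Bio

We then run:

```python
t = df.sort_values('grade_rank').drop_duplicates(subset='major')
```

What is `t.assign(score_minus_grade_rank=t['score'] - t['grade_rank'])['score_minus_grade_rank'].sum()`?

sort by grade_rank:
   grade_rank  score major course
0          19     42    EE   Hist
1          57     56  Econ    Bio
2         139     48    EE    Bio
4         223     65  Econ   Hist
3         259     80  Econ    Bio
5         295     71  Econ    Bio
drop duplicate major (keep=first):
   grade_rank  score major course
0          19     42    EE   Hist
1          57     56  Econ    Bio
add column score_minus_grade_rank = t['score'] - t['grade_rank']:
   grade_rank  score major course  score_minus_grade_rank
0          19     42    EE   Hist                      23
1          57     56  Econ    Bio                      -1
Finally, sum of column 'score_minus_grade_rank' = 22.

22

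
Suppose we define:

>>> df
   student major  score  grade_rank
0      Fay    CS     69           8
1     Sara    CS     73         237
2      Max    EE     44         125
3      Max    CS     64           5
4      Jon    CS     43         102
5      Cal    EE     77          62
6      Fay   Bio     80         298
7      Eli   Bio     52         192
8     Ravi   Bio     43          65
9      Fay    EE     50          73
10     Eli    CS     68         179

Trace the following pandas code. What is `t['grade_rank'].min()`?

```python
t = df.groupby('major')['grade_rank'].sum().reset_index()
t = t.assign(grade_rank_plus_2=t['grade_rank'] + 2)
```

260

group by major, sum of grade_rank:
major
Bio    555
CS     531
EE     260
Name: grade_rank, dtype: int64
reset_index():
  major  grade_rank
0   Bio         555
1    CS         531
2    EE         260
add column grade_rank_plus_2 = t['grade_rank'] + 2:
  major  grade_rank  grade_rank_plus_2
0   Bio         555                557
1    CS         531                533
2    EE         260                262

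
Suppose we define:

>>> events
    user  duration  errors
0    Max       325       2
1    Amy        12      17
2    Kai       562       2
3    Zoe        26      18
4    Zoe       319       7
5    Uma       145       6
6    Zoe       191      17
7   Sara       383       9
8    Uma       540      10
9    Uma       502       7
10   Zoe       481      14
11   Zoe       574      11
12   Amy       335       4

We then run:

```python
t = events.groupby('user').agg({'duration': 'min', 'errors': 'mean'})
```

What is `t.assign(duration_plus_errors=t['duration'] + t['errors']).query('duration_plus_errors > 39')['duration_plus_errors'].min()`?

39.4

group by user: min(duration), mean(errors):
      duration     errors
user                     
Amy         12  10.500000
Kai        562   2.000000
Max        325   2.000000
Sara       383   9.000000
Uma        145   7.666667
Zoe         26  13.400000
add column duration_plus_errors = t['duration'] + t['errors']:
      duration     errors  duration_plus_errors
user                                           
Amy         12  10.500000             22.500000
Kai        562   2.000000            564.000000
Max        325   2.000000            327.000000
Sara       383   9.000000            392.000000
Uma        145   7.666667            152.666667
Zoe         26  13.400000             39.400000
filter rows where duration_plus_errors > 39:
      duration     errors  duration_plus_errors
user                                           
Kai        562   2.000000            564.000000
Max        325   2.000000            327.000000
Sara       383   9.000000            392.000000
Uma        145   7.666667            152.666667
Zoe         26  13.400000             39.400000
Reading off the min of column 'duration_plus_errors', we get 39.4.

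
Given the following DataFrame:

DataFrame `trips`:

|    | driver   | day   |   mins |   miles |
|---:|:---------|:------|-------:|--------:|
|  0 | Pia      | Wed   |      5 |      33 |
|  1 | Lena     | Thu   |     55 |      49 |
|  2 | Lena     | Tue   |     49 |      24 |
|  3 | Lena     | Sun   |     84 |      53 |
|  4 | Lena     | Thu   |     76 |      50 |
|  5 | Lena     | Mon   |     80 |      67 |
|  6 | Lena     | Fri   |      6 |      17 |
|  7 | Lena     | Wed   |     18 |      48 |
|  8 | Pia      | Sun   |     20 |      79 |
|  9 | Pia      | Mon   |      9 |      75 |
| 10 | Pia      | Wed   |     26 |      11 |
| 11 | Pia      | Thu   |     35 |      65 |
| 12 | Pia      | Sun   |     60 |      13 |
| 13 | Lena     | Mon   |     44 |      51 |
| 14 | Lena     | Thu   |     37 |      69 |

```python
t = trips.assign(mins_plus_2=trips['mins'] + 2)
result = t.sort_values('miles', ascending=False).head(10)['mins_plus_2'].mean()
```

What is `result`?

add column mins_plus_2 = trips['mins'] + 2:
   driver  day  mins  miles  mins_plus_2
0     Pia  Wed     5     33            7
1    Lena  Thu    55     49           57
2    Lena  Tue    49     24           51
3    Lena  Sun    84     53           86
4    Lena  Thu    76     50           78
5    Lena  Mon    80     67           82
6    Lena  Fri     6     17            8
7    Lena  Wed    18     48           20
8     Pia  Sun    20     79           22
9     Pia  Mon     9     75           11
10    Pia  Wed    26     11           28
11    Pia  Thu    35     65           37
12    Pia  Sun    60     13           62
13   Lena  Mon    44     51           46
14   Lena  Thu    37     69           39
sort by miles descending:
   driver  day  mins  miles  mins_plus_2
8     Pia  Sun    20     79           22
9     Pia  Mon     9     75           11
14   Lena  Thu    37     69           39
5    Lena  Mon    80     67           82
11    Pia  Thu    35     65           37
3    Lena  Sun    84     53           86
13   Lena  Mon    44     51           46
4    Lena  Thu    76     50           78
1    Lena  Thu    55     49           57
7    Lena  Wed    18     48           20
0     Pia  Wed     5     33            7
2    Lena  Tue    49     24           51
6    Lena  Fri     6     17            8
12    Pia  Sun    60     13           62
10    Pia  Wed    26     11           28
take first 10 rows:
   driver  day  mins  miles  mins_plus_2
8     Pia  Sun    20     79           22
9     Pia  Mon     9     75           11
14   Lena  Thu    37     69           39
5    Lena  Mon    80     67           82
11    Pia  Thu    35     65           37
3    Lena  Sun    84     53           86
13   Lena  Mon    44     51           46
4    Lena  Thu    76     50           78
1    Lena  Thu    55     49           57
7    Lena  Wed    18     48           20
Then the mean of column 'mins_plus_2': 47.8

47.8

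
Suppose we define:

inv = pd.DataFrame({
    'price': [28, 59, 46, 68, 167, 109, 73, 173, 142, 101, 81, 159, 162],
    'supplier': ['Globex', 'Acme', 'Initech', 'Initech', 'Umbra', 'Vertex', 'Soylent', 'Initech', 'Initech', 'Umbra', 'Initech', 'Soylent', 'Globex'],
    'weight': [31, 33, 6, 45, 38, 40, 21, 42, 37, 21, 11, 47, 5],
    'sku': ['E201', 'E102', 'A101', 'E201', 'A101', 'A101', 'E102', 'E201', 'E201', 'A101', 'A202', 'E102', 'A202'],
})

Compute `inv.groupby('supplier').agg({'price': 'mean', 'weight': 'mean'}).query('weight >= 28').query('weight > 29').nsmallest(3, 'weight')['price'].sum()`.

309.0

group by supplier: mean(price), mean(weight):
          price  weight
supplier               
Acme       59.0    33.0
Globex     95.0    18.0
Initech   102.0    28.2
Soylent   116.0    34.0
Umbra     134.0    29.5
Vertex    109.0    40.0
filter rows where weight >= 28:
          price  weight
supplier               
Acme       59.0    33.0
Initech   102.0    28.2
Soylent   116.0    34.0
Umbra     134.0    29.5
Vertex    109.0    40.0
filter rows where weight > 29:
          price  weight
supplier               
Acme       59.0    33.0
Soylent   116.0    34.0
Umbra     134.0    29.5
Vertex    109.0    40.0
take 3 rows with smallest weight:
          price  weight
supplier               
Umbra     134.0    29.5
Acme       59.0    33.0
Soylent   116.0    34.0
Then the sum of column 'price': 309.0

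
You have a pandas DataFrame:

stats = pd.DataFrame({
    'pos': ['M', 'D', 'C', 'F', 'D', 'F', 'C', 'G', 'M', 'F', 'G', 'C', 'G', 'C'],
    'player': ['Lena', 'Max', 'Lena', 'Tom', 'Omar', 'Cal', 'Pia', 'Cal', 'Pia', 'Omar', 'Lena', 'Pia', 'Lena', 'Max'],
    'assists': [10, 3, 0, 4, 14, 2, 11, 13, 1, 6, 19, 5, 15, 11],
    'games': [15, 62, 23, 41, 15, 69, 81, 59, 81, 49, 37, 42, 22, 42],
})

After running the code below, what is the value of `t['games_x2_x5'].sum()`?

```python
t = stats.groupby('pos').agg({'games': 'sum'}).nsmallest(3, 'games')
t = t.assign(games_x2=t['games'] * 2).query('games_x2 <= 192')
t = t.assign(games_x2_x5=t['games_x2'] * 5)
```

group by pos, sum of games:
     games
pos       
C      188
D       77
F      159
G      118
M       96
take 3 rows with smallest games:
     games
pos       
D       77
M       96
G      118
add column games_x2 = t['games'] * 2:
     games  games_x2
pos                 
D       77       154
M       96       192
G      118       236
filter rows where games_x2 <= 192:
     games  games_x2
pos                 
D       77       154
M       96       192
add column games_x2_x5 = t['games_x2'] * 5:
     games  games_x2  games_x2_x5
pos                              
D       77       154          770
M       96       192          960
Reading off the sum of column 'games_x2_x5', we get 1730.

1730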